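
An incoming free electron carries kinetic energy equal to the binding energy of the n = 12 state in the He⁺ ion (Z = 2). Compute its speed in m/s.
3.65e+05 m/s (or 0.12% of c)

The binding energy at n = 12 for He⁺ is:
E_12 = -13.6057 × 2²/12² = -0.377936 eV
|E_12| = 0.377936 eV

Convert to Joules:
KE = 0.377936 eV × (1.602177 × 10⁻¹⁹ J/eV) = 6.0552e-20 J

Using KE = ½mv²:
v = √(2·KE/m_e)
v = √(2 × 6.0552e-20 J / 9.10938 × 10⁻³¹ kg)
v = 3.65e+05 m/s

This is approximately 0.12% the speed of light.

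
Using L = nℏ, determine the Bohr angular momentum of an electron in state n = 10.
1.05457e-33 J·s (or 10ℏ)

In the Bohr model, angular momentum is quantized:
L = nℏ

where ℏ = h/(2π) = 1.0545718e-34 J·s

For n = 10:
L = 10 × 1.0545718e-34 J·s
L = 1.05457e-33 J·s

This can also be written as L = 10ℏ.
The angular momentum is an integer multiple of the reduced Planck constant.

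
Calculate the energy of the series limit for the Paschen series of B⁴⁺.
37.794 eV

The series limit corresponds to the transition from n = ∞ to n = 3.
This is the highest energy (shortest wavelength) transition in the Paschen series.

E_∞ = 0 eV
E_3 = -13.6057 × 5² / 3² = -37.794 eV

Energy at series limit:
ΔE = E_∞ - E_3 = 0 - (-37.794) = 37.794 eV

This energy equals the ionization energy from the n = 3 state of B⁴⁺.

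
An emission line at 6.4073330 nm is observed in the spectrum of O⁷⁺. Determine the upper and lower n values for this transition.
n = 6 → n = 2

First, find the photon energy from the wavelength (hc = 1239.84 eV·nm):
E = hc/λ = 1239.84 eV·nm / 6.4073330 nm = 193.50329 eV

The energy levels of O⁷⁺ satisfy E_n = -13.6057 × 8² / n² eV, so an emission n_i → n_f releases
ΔE = 13.6057 × 8² × (1/n_f² − 1/n_i²) eV.

Setting ΔE equal to the photon energy:
1/n_f² − 1/n_i² = 193.50329 / (13.6057 × 8²) = 0.22222222

Since 1/n_i² must be positive, we need 1/n_f² > 0.22222222, i.e. n_f ≤ 2. For each allowed n_f, solve n_i = (1/n_f² − 0.22222222)^(−1/2) and check whether it is a whole number:
  n_f = 1: 1/n_i² = 1.00000000 − 0.22222222 = 0.77777778 → n_i = 1.134  (not an integer) ✗
  n_f = 2: 1/n_i² = 0.25000000 − 0.22222222 = 0.02777778 → n_i = 6.000  → integer, n_i = 6 ✓

Only n_f = 2 gives an integer upper level, n_i = 6.

The transition is from n = 6 to n = 2 (emission).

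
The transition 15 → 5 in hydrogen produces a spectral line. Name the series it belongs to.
Pfund series

The spectral series in hydrogen are named based on the final (lower) energy level:
- Lyman series: n_final = 1 (ultraviolet)
- Balmer series: n_final = 2 (visible/near-UV)
- Paschen series: n_final = 3 (infrared)
- Brackett series: n_final = 4 (infrared)
- Pfund series: n_final = 5 (far infrared)

Since this transition ends at n = 5, it belongs to the Pfund series.

For reference, this 15 → 5 line has photon energy
ΔE = 13.6057 eV × (1/5² - 1/15²) = 0.48375822222 eV,
corresponding to wavelength λ = hc/ΔE = 1239.84 eV·nm / 0.48375822222 eV = 2562.93318 nm in the far infrared region.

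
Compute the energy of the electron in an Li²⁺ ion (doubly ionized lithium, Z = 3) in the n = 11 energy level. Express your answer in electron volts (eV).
-1.012 eV

The energy levels of a hydrogen-like atom are given by:
E_n = -13.6057 Z² / n² eV  (with Z = 3 for Li²⁺)

For n = 11:
E_11 = -13.6057 × 3² / 11²
E_11 = -13.6057 × 9 / 121
E_11 = -1.012 eV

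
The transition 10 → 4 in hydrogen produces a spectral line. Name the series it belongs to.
Brackett series

The spectral series in hydrogen are named based on the final (lower) energy level:
- Lyman series: n_final = 1 (ultraviolet)
- Balmer series: n_final = 2 (visible/near-UV)
- Paschen series: n_final = 3 (infrared)
- Brackett series: n_final = 4 (infrared)
- Pfund series: n_final = 5 (far infrared)

Since this transition ends at n = 4, it belongs to the Brackett series.

For reference, this 10 → 4 line has photon energy
ΔE = 13.6057 eV × (1/4² - 1/10²) = 0.71429925000 eV,
corresponding to wavelength λ = hc/ΔE = 1239.84 eV·nm / 0.71429925000 eV = 1735.74311 nm in the infrared region.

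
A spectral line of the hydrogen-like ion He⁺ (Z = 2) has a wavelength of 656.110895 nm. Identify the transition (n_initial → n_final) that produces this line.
n = 6 → n = 4

First, find the photon energy from the wavelength (hc = 1239.84 eV·nm):
E = hc/λ = 1239.84 eV·nm / 656.110895 nm = 1.8896806 eV

The energy levels of He⁺ satisfy E_n = -13.6057 × 2² / n² eV, so an emission n_i → n_f releases
ΔE = 13.6057 × 2² × (1/n_f² − 1/n_i²) eV.

Setting ΔE equal to the photon energy:
1/n_f² − 1/n_i² = 1.8896806 / (13.6057 × 2²) = 0.034722223

Since 1/n_i² must be positive, we need 1/n_f² > 0.034722223, i.e. n_f ≤ 5. For each allowed n_f, solve n_i = (1/n_f² − 0.034722223)^(−1/2) and check whether it is a whole number:
  n_f = 1: 1/n_i² = 1.000000000 − 0.034722223 = 0.965277777 → n_i = 1.018  (not an integer) ✗
  n_f = 2: 1/n_i² = 0.250000000 − 0.034722223 = 0.215277777 → n_i = 2.155  (not an integer) ✗
  n_f = 3: 1/n_i² = 0.111111111 − 0.034722223 = 0.076388888 → n_i = 3.618  (not an integer) ✗
  n_f = 4: 1/n_i² = 0.062500000 − 0.034722223 = 0.027777777 → n_i = 6.000  → integer, n_i = 6 ✓
  n_f = 5: 1/n_i² = 0.040000000 − 0.034722223 = 0.005277777 → n_i = 13.765  (not an integer) ✗

Only n_f = 4 gives an integer upper level, n_i = 6.

The transition is from n = 6 to n = 4 (emission).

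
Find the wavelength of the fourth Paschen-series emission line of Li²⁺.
111.630 nm

The lines of a series are numbered from the longest wavelength (smallest ΔE) outward; the fourth line is the transition from n = n_f + 4 to n_f.
The Paschen series has all transitions ending at n_f = 3.

For Li²⁺ (Z = 3), the fourth line (δ-line) is the jump from n = 7 to n = 3:
E_7 = -13.6057 × 3² / 7² = -2.499006 eV
E_3 = -13.6057 × 3² / 3² = -13.605700 eV
ΔE = E_7 - E_3 = 11.106694 eV

λ = hc/E = 1239.84 eV·nm / 11.106694 eV
λ = 111.630 nm

This is the δ-line of the Paschen series in Li²⁺.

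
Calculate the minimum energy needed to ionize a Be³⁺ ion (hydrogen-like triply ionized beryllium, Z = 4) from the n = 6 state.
6.05 eV

The ionization energy is the energy needed to remove the electron completely (n → ∞).

For a hydrogen-like ion with Z = 4, E_n = -13.6057 Z² / n² eV.

At n = 6: E_6 = -13.6057 × 4² / 6² = -6.04698 eV
At n = ∞: E_∞ = 0 eV

Ionization energy = E_∞ - E_6 = 0 - (-6.04698) = 6.04698 eV
Ionization energy ≈ 6.05 eV

This is also called the binding energy of the electron in state n = 6.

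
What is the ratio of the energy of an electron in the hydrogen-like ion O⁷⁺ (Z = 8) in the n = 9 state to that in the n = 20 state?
4.938

Using E_n = -13.6057 Z² / n² eV with Z = 8:

E_9 = -13.6057 × 8² / 9² = -870.7648 / 81 = -10.750182716 eV
E_20 = -13.6057 × 8² / 20² = -870.7648 / 400 = -2.176912000 eV

The ratio is:
E_9/E_20 = (-10.750182716) / (-2.176912000)
E_9/E_20 = (-870.7648/81) / (-870.7648/400)
E_9/E_20 = 400/81
E_9/E_20 = 4.938
(Note: the Z² factors cancel in the ratio.)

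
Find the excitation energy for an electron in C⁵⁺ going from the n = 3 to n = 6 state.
40.81710 eV

The energy levels of a hydrogen-like atom are E_n = -13.6057 Z² eV / n².

Energy at n = 3: E_3 = -13.6057 × 6² / 3² = -54.42280000 eV
Energy at n = 6: E_6 = -13.6057 × 6² / 6² = -13.60570000 eV

The excitation energy is the difference:
ΔE = E_6 - E_3
ΔE = -13.60570000 - (-54.42280000)
ΔE = 40.81710 eV

Since this is positive, energy must be absorbed (photon absorption).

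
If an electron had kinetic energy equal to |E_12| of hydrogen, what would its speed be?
1.82308e+05 m/s (or 0.060811% of c)

The binding energy at n = 12 for hydrogen is:
E_12 = -13.6057/12² = -0.0944840278 eV
|E_12| = 0.0944840278 eV

Convert to Joules:
KE = 0.0944840278 eV × (1.602177 × 10⁻¹⁹ J/eV) = 1.5138014e-20 J

Using KE = ½mv²:
v = √(2·KE/m_e)
v = √(2 × 1.5138014e-20 J / 9.10938 × 10⁻³¹ kg)
v = 1.82308e+05 m/s

This is approximately 0.060811% the speed of light.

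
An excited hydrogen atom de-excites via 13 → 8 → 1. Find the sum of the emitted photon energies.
13.525 eV

The energy levels of hydrogen are E_n = -13.6057 / n² eV.

First transition (13 → 8):
ΔE₁ = |E_8 - E_13|
ΔE₁ = |-0.212589063 - (-0.080507101)| = 0.132082 eV

Second transition (8 → 1):
ΔE₂ = |E_1 - E_8|
ΔE₂ = |-13.605700000 - (-0.212589063)| = 13.393111 eV

Total energy released:
E_total = ΔE₁ + ΔE₂ = 0.132082 + 13.393111 = 13.525 eV

Note: This equals the direct transition 13 → 1: 13.525 eV ✓
Energy is conserved regardless of the path taken.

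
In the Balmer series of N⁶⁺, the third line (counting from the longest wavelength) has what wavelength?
8.86 nm

The lines of a series are numbered from the longest wavelength (smallest ΔE) outward; the third line is the transition from n = n_f + 3 to n_f.
The Balmer series has all transitions ending at n_f = 2.

For N⁶⁺ (Z = 7), the third line (γ-line) is the jump from n = 5 to n = 2:
E_5 = -13.6057 × 7² / 5² = -26.6672 eV
E_2 = -13.6057 × 7² / 2² = -166.6698 eV
ΔE = E_5 - E_2 = 140.0026 eV

λ = hc/E = 1239.84 eV·nm / 140.0026 eV
λ = 8.86 nm

This is the γ-line of the Balmer series in N⁶⁺.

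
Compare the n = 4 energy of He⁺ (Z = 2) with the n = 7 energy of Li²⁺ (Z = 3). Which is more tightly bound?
He⁺ at n = 4 (E = -3.4014 eV)

Using E_n = -13.6057 Z² / n² eV:

He⁺ (Z = 2) at n = 4:
E = -13.6057 × 2² / 4² = -13.6057 × 4 / 16 = -3.4014250 eV

Li²⁺ (Z = 3) at n = 7:
E = -13.6057 × 3² / 7² = -13.6057 × 9 / 49 = -2.4990061 eV

Since -3.4014250 eV < -2.4990061 eV,
He⁺ at n = 4 is more tightly bound (requires more energy to ionize).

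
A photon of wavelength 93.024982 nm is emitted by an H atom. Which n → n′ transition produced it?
n = 7 → n = 1

First, find the photon energy from the wavelength (hc = 1239.84 eV·nm):
E = hc/λ = 1239.84 eV·nm / 93.024982 nm = 13.328033 eV

The energy levels of hydrogen satisfy E_n = -13.6057 / n² eV, so an emission n_i → n_f releases
ΔE = 13.6057 × (1/n_f² − 1/n_i²) eV.

Setting ΔE equal to the photon energy:
1/n_f² − 1/n_i² = 13.328033 / 13.6057 = 0.97959186

Since 1/n_i² must be positive, we need 1/n_f² > 0.97959186, i.e. n_f ≤ 1. For each allowed n_f, solve n_i = (1/n_f² − 0.97959186)^(−1/2) and check whether it is a whole number:
  n_f = 1: 1/n_i² = 1.00000000 − 0.97959186 = 0.02040814 → n_i = 7.000  → integer, n_i = 7 ✓

Only n_f = 1 gives an integer upper level, n_i = 7.

The transition is from n = 7 to n = 1 (emission).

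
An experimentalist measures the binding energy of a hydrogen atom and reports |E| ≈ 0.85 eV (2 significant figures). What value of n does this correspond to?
n = 4

The exact energy levels follow E_n = -13.6057 eV / n².

The measured value (-0.85 eV) is reported to only 2 significant figures, so we must test candidate n values and see which one matches to that precision.

Candidate energies:
  n = 2:  E = -13.6057/2² = -3.40143 eV
  n = 3:  E = -13.6057/3² = -1.51174 eV
  n = 4:  E = -13.6057/4² = -0.85036 eV  ← matches
  n = 5:  E = -13.6057/5² = -0.54423 eV
  n = 6:  E = -13.6057/6² = -0.37794 eV

Checking against the measurement of -0.85 eV (2 sig figs), only n = 4 agrees:
E_4 = -0.85036 eV, which rounds to -0.85 eV ✓

Therefore n = 4.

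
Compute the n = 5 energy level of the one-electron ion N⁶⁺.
-26.6672 eV

For hydrogen-like ions, the energy levels scale with Z²:
E_n = -13.6057 Z² / n² eV

For N⁶⁺ (Z = 7) at n = 5:
E_5 = -13.6057 × 7² / 5²
E_5 = -13.6057 × 49 / 25
E_5 = -666.6793 / 25
E_5 = -26.6672 eV

The energy is 49 times more negative than hydrogen at the same n due to the stronger nuclear charge.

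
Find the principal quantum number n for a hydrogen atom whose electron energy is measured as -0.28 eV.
n = 7

The exact energy levels follow E_n = -13.6057 eV / n².

The measured value (-0.28 eV) is reported to only 2 significant figures, so we must test candidate n values and see which one matches to that precision.

Candidate energies:
  n = 5:  E = -13.6057/5² = -0.544228 eV
  n = 6:  E = -13.6057/6² = -0.377936 eV
  n = 7:  E = -13.6057/7² = -0.277667 eV  ← matches
  n = 8:  E = -13.6057/8² = -0.212589 eV
  n = 9:  E = -13.6057/9² = -0.167972 eV

Checking against the measurement of -0.28 eV (2 sig figs), only n = 7 agrees:
E_7 = -0.277667 eV, which rounds to -0.28 eV ✓

Therefore n = 7.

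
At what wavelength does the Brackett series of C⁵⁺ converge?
40.500673 nm

The series limit corresponds to the transition from n = ∞ to n = 4.
This is the highest energy (shortest wavelength) transition in the Brackett series.

E_∞ = 0 eV
E_4 = -13.6057 × 6² / 4² = -30.61282500 eV

Energy at series limit:
ΔE = E_∞ - E_4 = 0 - (-30.61282500) = 30.61282500 eV
λ = hc/E = 1239.84 eV·nm / 30.61282500 eV = 40.500673 nm

This energy equals the ionization energy from the n = 4 state of C⁵⁺.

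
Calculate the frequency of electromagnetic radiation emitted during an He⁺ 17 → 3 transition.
1.4166e+15 Hz

First, find the transition energy:
E_17 = -13.6057 × 2² / 17² = -0.1883142 eV
E_3 = -13.6057 × 2² / 3² = -6.0469778 eV
|ΔE| = |E_3 - E_17| = 5.8586636 eV

Convert to Joules: E = 5.8586636 eV × (1.602177 × 10⁻¹⁹ J/eV) = 9.386616e-19 J

Using E = hf:
f = E/h = 9.386616e-19 J / (6.62607 × 10⁻³⁴ J·s)
f = 1.4166e+15 Hz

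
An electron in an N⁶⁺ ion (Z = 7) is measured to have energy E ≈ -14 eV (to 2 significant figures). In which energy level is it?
n = 7

The exact energy levels follow E_n = -13.6057 Z² / n² eV with Z = 7.

The measured value (-14 eV) is reported to only 2 significant figures, so we must test candidate n values and see which one matches to that precision.

Candidate energies:
  n = 5:  E = -13.6057 × 7² / 5² = -26.66717 eV
  n = 6:  E = -13.6057 × 7² / 6² = -18.51887 eV
  n = 7:  E = -13.6057 × 7² / 7² = -13.60570 eV  ← matches
  n = 8:  E = -13.6057 × 7² / 8² = -10.41686 eV
  n = 9:  E = -13.6057 × 7² / 9² = -8.23061 eV

Checking against the measurement of -14 eV (2 sig figs), only n = 7 agrees:
E_7 = -13.60570 eV, which rounds to -14 eV ✓

Therefore n = 7.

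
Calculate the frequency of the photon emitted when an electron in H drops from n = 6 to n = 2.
7.311e+14 Hz

First, find the transition energy:
E_6 = -13.6057 / 6² = -0.377936 eV
E_2 = -13.6057 / 2² = -3.401425 eV
|ΔE| = |E_2 - E_6| = 3.023489 eV

Convert to Joules: E = 3.023489 eV × (1.602177 × 10⁻¹⁹ J/eV) = 4.84416e-19 J

Using E = hf:
f = E/h = 4.84416e-19 J / (6.62607 × 10⁻³⁴ J·s)
f = 7.311e+14 Hz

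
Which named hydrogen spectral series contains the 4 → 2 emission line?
Balmer series

The spectral series in hydrogen are named based on the final (lower) energy level:
- Lyman series: n_final = 1 (ultraviolet)
- Balmer series: n_final = 2 (visible/near-UV)
- Paschen series: n_final = 3 (infrared)
- Brackett series: n_final = 4 (infrared)
- Pfund series: n_final = 5 (far infrared)

Since this transition ends at n = 2, it belongs to the Balmer series.

For reference, this 4 → 2 line has photon energy
ΔE = 13.6057 eV × (1/2² - 1/4²) = 2.55106875 eV,
corresponding to wavelength λ = hc/ΔE = 1239.84 eV·nm / 2.55106875 eV = 486.0081 nm in the visible/near-UV region.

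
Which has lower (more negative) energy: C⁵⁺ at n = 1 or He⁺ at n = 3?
C⁵⁺ at n = 1 (E = -489.8052 eV)

Using E_n = -13.6057 Z² / n² eV:

C⁵⁺ (Z = 6) at n = 1:
E = -13.6057 × 6² / 1² = -13.6057 × 36 / 1 = -489.8052000 eV

He⁺ (Z = 2) at n = 3:
E = -13.6057 × 2² / 3² = -13.6057 × 4 / 9 = -6.0469778 eV

Since -489.8052000 eV < -6.0469778 eV,
C⁵⁺ at n = 1 is more tightly bound (requires more energy to ionize).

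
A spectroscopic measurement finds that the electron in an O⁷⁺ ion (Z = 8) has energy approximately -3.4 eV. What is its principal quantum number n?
n = 16

The exact energy levels follow E_n = -13.6057 Z² / n² eV with Z = 8.

The measured value (-3.4 eV) is reported to only 2 significant figures, so we must test candidate n values and see which one matches to that precision.

Candidate energies:
  n = 14:  E = -13.6057 × 8² / 14² = -4.442678 eV
  n = 15:  E = -13.6057 × 8² / 15² = -3.870066 eV
  n = 16:  E = -13.6057 × 8² / 16² = -3.401425 eV  ← matches
  n = 17:  E = -13.6057 × 8² / 17² = -3.013027 eV
  n = 18:  E = -13.6057 × 8² / 18² = -2.687546 eV

Checking against the measurement of -3.4 eV (2 sig figs), only n = 16 agrees:
E_16 = -3.401425 eV, which rounds to -3.4 eV ✓

Therefore n = 16.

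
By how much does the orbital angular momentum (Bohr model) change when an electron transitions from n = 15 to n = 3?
1.265e-33 J·s (or 12ℏ)

In the Bohr model, L_n = nℏ where ℏ = 1.05457e-34 J·s.

L_15 = 15ℏ = 1.58186e-33 J·s
L_3 = 3ℏ = 3.16371e-34 J·s

ΔL = L_15 - L_3 = (15 - 3)ℏ = 12ℏ
ΔL = 12 × 1.05457e-34 J·s = 1.265e-33 J·s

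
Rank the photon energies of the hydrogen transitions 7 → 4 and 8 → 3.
8 → 3

Calculate the energy for each transition:

Transition 7 → 4:
ΔE₁ = |E_4 - E_7| = |-13.6057/4² - (-13.6057/7²)|
ΔE₁ = |-0.850356250 - (-0.277667347)| = 0.572689 eV

Transition 8 → 3:
ΔE₂ = |E_3 - E_8| = |-13.6057/3² - (-13.6057/8²)|
ΔE₂ = |-1.511744444 - (-0.212589063)| = 1.299155 eV

Since 1.299155 eV > 0.572689 eV, the transition 8 → 3 emits the more energetic photon.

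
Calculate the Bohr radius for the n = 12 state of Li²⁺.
2.54005 nm (or 25.40051 Å)

The Bohr radius formula is:
r_n = n² a₀ / Z

where a₀ = 0.05291772 nm is the Bohr radius.

For Li²⁺ (Z = 3) at n = 12:
r_12 = 12² × 0.05291772 nm / 3
r_12 = 144 × 0.05291772 nm / 3
r_12 = 7.620152 nm / 3
r_12 = 2.54005 nm

The electron orbits at approximately 2.54005 nm from the nucleus.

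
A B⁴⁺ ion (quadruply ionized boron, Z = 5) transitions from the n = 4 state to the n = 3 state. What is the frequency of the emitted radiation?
3.9981e+15 Hz

First, find the transition energy:
E_4 = -13.6057 × 5² / 4² = -21.2589063 eV
E_3 = -13.6057 × 5² / 3² = -37.7936111 eV
|ΔE| = |E_3 - E_4| = 16.5347048 eV

Convert to Joules: E = 16.5347048 eV × (1.602177 × 10⁻¹⁹ J/eV) = 2.649152e-18 J

Using E = hf:
f = E/h = 2.649152e-18 J / (6.62607 × 10⁻³⁴ J·s)
f = 3.9981e+15 Hz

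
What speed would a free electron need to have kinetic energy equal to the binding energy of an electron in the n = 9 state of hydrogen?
2.431e+05 m/s (or 0.081% of c)

The binding energy at n = 9 for hydrogen is:
E_9 = -13.6057/9² = -0.1679716 eV
|E_9| = 0.1679716 eV

Convert to Joules:
KE = 0.1679716 eV × (1.602177 × 10⁻¹⁹ J/eV) = 2.69120e-20 J

Using KE = ½mv²:
v = √(2·KE/m_e)
v = √(2 × 2.69120e-20 J / 9.10938 × 10⁻³¹ kg)
v = 2.431e+05 m/s

This is approximately 0.081% the speed of light.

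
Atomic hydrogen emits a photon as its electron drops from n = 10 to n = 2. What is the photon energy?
3.265 eV

The energy levels are E_n = -13.6057 eV / n².

Energy at n = 10: E_10 = -13.6057 / 10² = -0.136057 eV
Energy at n = 2: E_2 = -13.6057 / 2² = -3.401425 eV

For emission (electron falling to lower state), the photon energy is:
E_photon = E_10 - E_2 = |-0.136057 - (-3.401425)|
E_photon = 3.265 eV

This energy is carried away by the emitted photon.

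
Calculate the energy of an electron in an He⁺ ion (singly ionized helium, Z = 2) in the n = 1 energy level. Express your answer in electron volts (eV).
-54.423 eV

The energy levels of a hydrogen-like atom are given by:
E_n = -13.6057 Z² / n² eV  (with Z = 2 for He⁺)

For n = 1:
E_1 = -13.6057 × 2² / 1²
E_1 = -13.6057 × 4 / 1
E_1 = -54.423 eV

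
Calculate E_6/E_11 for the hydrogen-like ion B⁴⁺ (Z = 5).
3.36111

Using E_n = -13.6057 Z² / n² eV with Z = 5:

E_6 = -13.6057 × 5² / 6² = -340.1425 / 36 = -9.44840277778 eV
E_11 = -13.6057 × 5² / 11² = -340.1425 / 121 = -2.81109504132 eV

The ratio is:
E_6/E_11 = (-9.44840277778) / (-2.81109504132)
E_6/E_11 = (-340.1425/36) / (-340.1425/121)
E_6/E_11 = 121/36
E_6/E_11 = 3.36111
(Note: the Z² factors cancel in the ratio.)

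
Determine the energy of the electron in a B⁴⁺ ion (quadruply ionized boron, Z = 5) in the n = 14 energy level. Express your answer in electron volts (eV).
-1.735 eV

The energy levels of a hydrogen-like atom are given by:
E_n = -13.6057 Z² / n² eV  (with Z = 5 for B⁴⁺)

For n = 14:
E_14 = -13.6057 × 5² / 14²
E_14 = -13.6057 × 25 / 196
E_14 = -1.735 eV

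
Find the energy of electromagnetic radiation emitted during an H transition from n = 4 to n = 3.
0.661388 eV

The energy levels are E_n = -13.6057 eV / n².

Energy at n = 4: E_4 = -13.6057 / 4² = -0.850356250 eV
Energy at n = 3: E_3 = -13.6057 / 3² = -1.511744444 eV

For emission (electron falling to lower state), the photon energy is:
E_photon = E_4 - E_3 = |-0.850356250 - (-1.511744444)|
E_photon = 0.661388 eV

This energy is carried away by the emitted photon.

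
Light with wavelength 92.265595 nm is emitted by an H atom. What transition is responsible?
n = 9 → n = 1

First, find the photon energy from the wavelength (hc = 1239.84 eV·nm):
E = hc/λ = 1239.84 eV·nm / 92.265595 nm = 13.437728 eV

The energy levels of hydrogen satisfy E_n = -13.6057 / n² eV, so an emission n_i → n_f releases
ΔE = 13.6057 × (1/n_f² − 1/n_i²) eV.

Setting ΔE equal to the photon energy:
1/n_f² − 1/n_i² = 13.437728 / 13.6057 = 0.98765429

Since 1/n_i² must be positive, we need 1/n_f² > 0.98765429, i.e. n_f ≤ 1. For each allowed n_f, solve n_i = (1/n_f² − 0.98765429)^(−1/2) and check whether it is a whole number:
  n_f = 1: 1/n_i² = 1.00000000 − 0.98765429 = 0.01234571 → n_i = 9.000  → integer, n_i = 9 ✓

Only n_f = 1 gives an integer upper level, n_i = 9.

The transition is from n = 9 to n = 1 (emission).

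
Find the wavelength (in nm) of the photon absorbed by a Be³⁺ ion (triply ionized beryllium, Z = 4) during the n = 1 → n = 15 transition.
5.72 nm

First, find the transition energy using E_n = -13.6057 Z² / n² eV:
E_1 = -13.6057 × 4² / 1² = -217.6912 eV
E_15 = -13.6057 × 4² / 15² = -0.9675 eV

Photon energy: |ΔE| = |E_15 - E_1| = 216.7237 eV

Convert to wavelength using E = hc/λ with hc = 1239.84 eV·nm:
λ = hc/E = 1239.84 eV·nm / 216.7237 eV
λ = 5.72 nm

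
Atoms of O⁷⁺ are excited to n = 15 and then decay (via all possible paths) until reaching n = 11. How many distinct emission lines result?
10

The electron can occupy levels n = 11, 12, ..., 15 during de-excitation — that is m = 15 - 11 + 1 = 5 distinct levels.

The number of distinct spectral lines equals the number of ways to choose 2 of these m levels (each pair gives one possible emission transition):

Number of lines = m(m-1)/2 = 5×4/2 = 10

These correspond to all possible transitions between the 5 levels:
15 → 14, 15 → 13, 15 → 12, 15 → 11, 14 → 13, 14 → 12, 14 → 11, 13 → 12...

Each transition produces a photon with a unique energy (and thus wavelength). This count does not depend on Z.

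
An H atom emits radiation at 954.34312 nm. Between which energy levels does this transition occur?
n = 8 → n = 3

First, find the photon energy from the wavelength (hc = 1239.84 eV·nm):
E = hc/λ = 1239.84 eV·nm / 954.34312 nm = 1.2991554 eV

The energy levels of hydrogen satisfy E_n = -13.6057 / n² eV, so an emission n_i → n_f releases
ΔE = 13.6057 × (1/n_f² − 1/n_i²) eV.

Setting ΔE equal to the photon energy:
1/n_f² − 1/n_i² = 1.2991554 / 13.6057 = 0.095486112

Since 1/n_i² must be positive, we need 1/n_f² > 0.095486112, i.e. n_f ≤ 3. For each allowed n_f, solve n_i = (1/n_f² − 0.095486112)^(−1/2) and check whether it is a whole number:
  n_f = 1: 1/n_i² = 1.000000000 − 0.095486112 = 0.904513888 → n_i = 1.051  (not an integer) ✗
  n_f = 2: 1/n_i² = 0.250000000 − 0.095486112 = 0.154513888 → n_i = 2.544  (not an integer) ✗
  n_f = 3: 1/n_i² = 0.111111111 − 0.095486112 = 0.015624999 → n_i = 8.000  → integer, n_i = 8 ✓

Only n_f = 3 gives an integer upper level, n_i = 8.

The transition is from n = 8 to n = 3 (emission).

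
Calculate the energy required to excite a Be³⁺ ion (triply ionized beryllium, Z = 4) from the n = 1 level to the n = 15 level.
216.72368 eV

The energy levels of a hydrogen-like atom are E_n = -13.6057 Z² eV / n².

Energy at n = 1: E_1 = -13.6057 × 4² / 1² = -217.69120000 eV
Energy at n = 15: E_15 = -13.6057 × 4² / 15² = -0.96751644 eV

The excitation energy is the difference:
ΔE = E_15 - E_1
ΔE = -0.96751644 - (-217.69120000)
ΔE = 216.72368 eV

Since this is positive, energy must be absorbed (photon absorption).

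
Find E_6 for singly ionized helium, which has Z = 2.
-1.5117 eV

For hydrogen-like ions, the energy levels scale with Z²:
E_n = -13.6057 Z² / n² eV

For He⁺ (Z = 2) at n = 6:
E_6 = -13.6057 × 2² / 6²
E_6 = -13.6057 × 4 / 36
E_6 = -54.4228 / 36
E_6 = -1.5117 eV

The energy is 4 times more negative than hydrogen at the same n due to the stronger nuclear charge.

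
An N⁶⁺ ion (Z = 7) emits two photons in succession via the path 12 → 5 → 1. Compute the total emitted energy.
662.049583 eV

The energy levels of N⁶⁺ are E_n = -13.6057 × 7² / n² eV.

First transition (12 → 5):
ΔE₁ = |E_5 - E_12|
ΔE₁ = |-26.667172000000 - (-4.629717361111)| = 22.037454639 eV

Second transition (5 → 1):
ΔE₂ = |E_1 - E_5|
ΔE₂ = |-666.679300000000 - (-26.667172000000)| = 640.012128000 eV

Total energy released:
E_total = ΔE₁ + ΔE₂ = 22.037454639 + 640.012128000 = 662.049583 eV

Note: This equals the direct transition 12 → 1: 662.049583 eV ✓
Energy is conserved regardless of the path taken.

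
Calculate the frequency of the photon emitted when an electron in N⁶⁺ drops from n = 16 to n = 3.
1.7282e+16 Hz

First, find the transition energy:
E_16 = -13.6057 × 7² / 16² = -2.60421602 eV
E_3 = -13.6057 × 7² / 3² = -74.07547778 eV
|ΔE| = |E_3 - E_16| = 71.47126176 eV

Convert to Joules: E = 71.47126176 eV × (1.602177 × 10⁻¹⁹ J/eV) = 1.145096e-17 J

Using E = hf:
f = E/h = 1.145096e-17 J / (6.62607 × 10⁻³⁴ J·s)
f = 1.7282e+16 Hz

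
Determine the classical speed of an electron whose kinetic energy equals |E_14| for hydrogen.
1.5626e+05 m/s (or 0.052124% of c)

The binding energy at n = 14 for hydrogen is:
E_14 = -13.6057/14² = -0.069416837 eV
|E_14| = 0.069416837 eV

Convert to Joules:
KE = 0.069416837 eV × (1.602177 × 10⁻¹⁹ J/eV) = 1.112181e-20 J

Using KE = ½mv²:
v = √(2·KE/m_e)
v = √(2 × 1.112181e-20 J / 9.10938 × 10⁻³¹ kg)
v = 1.5626e+05 m/s

This is approximately 0.052124% the speed of light.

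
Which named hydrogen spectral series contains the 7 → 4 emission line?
Brackett series

The spectral series in hydrogen are named based on the final (lower) energy level:
- Lyman series: n_final = 1 (ultraviolet)
- Balmer series: n_final = 2 (visible/near-UV)
- Paschen series: n_final = 3 (infrared)
- Brackett series: n_final = 4 (infrared)
- Pfund series: n_final = 5 (far infrared)

Since this transition ends at n = 4, it belongs to the Brackett series.

For reference, this 7 → 4 line has photon energy
ΔE = 13.6057 eV × (1/4² - 1/7²) = 0.57268890 eV,
corresponding to wavelength λ = hc/ΔE = 1239.84 eV·nm / 0.57268890 eV = 2164.95 nm in the infrared region.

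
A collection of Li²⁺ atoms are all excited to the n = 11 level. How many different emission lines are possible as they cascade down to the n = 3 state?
36

The electron can occupy levels n = 3, 4, ..., 11 during de-excitation — that is m = 11 - 3 + 1 = 9 distinct levels.

The number of distinct spectral lines equals the number of ways to choose 2 of these m levels (each pair gives one possible emission transition):

Number of lines = m(m-1)/2 = 9×8/2 = 36

These correspond to all possible transitions between the 9 levels:
11 → 10, 11 → 9, 11 → 8, 11 → 7, 11 → 6, 11 → 5, 11 → 4, 11 → 3...

Each transition produces a photon with a unique energy (and thus wavelength). This count does not depend on Z.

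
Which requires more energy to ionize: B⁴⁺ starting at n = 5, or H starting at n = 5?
B⁴⁺ at n = 5 (E = -13.606 eV)

Using E_n = -13.6057 Z² / n² eV:

B⁴⁺ (Z = 5) at n = 5:
E = -13.6057 × 5² / 5² = -13.6057 × 25 / 25 = -13.605700 eV

H (Z = 1) at n = 5:
E = -13.6057 × 1² / 5² = -13.6057 × 1 / 25 = -0.544228 eV

Since -13.605700 eV < -0.544228 eV,
B⁴⁺ at n = 5 is more tightly bound (requires more energy to ionize).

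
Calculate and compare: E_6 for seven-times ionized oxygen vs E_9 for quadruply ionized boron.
O⁷⁺ at n = 6 (E = -24.19 eV)

Using E_n = -13.6057 Z² / n² eV:

O⁷⁺ (Z = 8) at n = 6:
E = -13.6057 × 8² / 6² = -13.6057 × 64 / 36 = -24.18791 eV

B⁴⁺ (Z = 5) at n = 9:
E = -13.6057 × 5² / 9² = -13.6057 × 25 / 81 = -4.19929 eV

Since -24.18791 eV < -4.19929 eV,
O⁷⁺ at n = 6 is more tightly bound (requires more energy to ionize).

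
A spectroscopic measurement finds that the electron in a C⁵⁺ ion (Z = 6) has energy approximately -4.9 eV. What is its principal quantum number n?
n = 10

The exact energy levels follow E_n = -13.6057 Z² / n² eV with Z = 6.

The measured value (-4.9 eV) is reported to only 2 significant figures, so we must test candidate n values and see which one matches to that precision.

Candidate energies:
  n = 8:  E = -13.6057 × 6² / 8² = -7.65321 eV
  n = 9:  E = -13.6057 × 6² / 9² = -6.04698 eV
  n = 10:  E = -13.6057 × 6² / 10² = -4.89805 eV  ← matches
  n = 11:  E = -13.6057 × 6² / 11² = -4.04798 eV
  n = 12:  E = -13.6057 × 6² / 12² = -3.40143 eV

Checking against the measurement of -4.9 eV (2 sig figs), only n = 10 agrees:
E_10 = -4.89805 eV, which rounds to -4.9 eV ✓

Therefore n = 10.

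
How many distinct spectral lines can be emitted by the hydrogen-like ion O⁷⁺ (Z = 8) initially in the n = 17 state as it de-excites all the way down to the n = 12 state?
15

The electron can occupy levels n = 12, 13, ..., 17 during de-excitation — that is m = 17 - 12 + 1 = 6 distinct levels.

The number of distinct spectral lines equals the number of ways to choose 2 of these m levels (each pair gives one possible emission transition):

Number of lines = m(m-1)/2 = 6×5/2 = 15

These correspond to all possible transitions between the 6 levels:
17 → 16, 17 → 15, 17 → 14, 17 → 13, 17 → 12, 16 → 15, 16 → 14, 16 → 13...

Each transition produces a photon with a unique energy (and thus wavelength). This count does not depend on Z.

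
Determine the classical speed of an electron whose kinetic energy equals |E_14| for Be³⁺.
6.25e+05 m/s (or 0.20850% of c)

The binding energy at n = 14 for Be³⁺ is:
E_14 = -13.6057 × 4²/14² = -1.1106694 eV
|E_14| = 1.1106694 eV

Convert to Joules:
KE = 1.1106694 eV × (1.602177 × 10⁻¹⁹ J/eV) = 1.7795e-19 J

Using KE = ½mv²:
v = √(2·KE/m_e)
v = √(2 × 1.7795e-19 J / 9.10938 × 10⁻³¹ kg)
v = 6.25e+05 m/s

This is approximately 0.20850% the speed of light.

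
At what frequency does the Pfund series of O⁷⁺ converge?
8.422e+15 Hz

The series limit corresponds to the transition from n = ∞ to n = 5.
This is the highest energy (shortest wavelength) transition in the Pfund series.

E_∞ = 0 eV
E_5 = -13.6057 × 8² / 5² = -34.83059 eV

Energy at series limit:
ΔE = E_∞ - E_5 = 0 - (-34.83059) = 34.83059 eV
E = 34.83059 eV × (1.602177 × 10⁻¹⁹ J/eV) = 5.58048e-18 J
f = E/h = 5.58048e-18 J / (6.62607 × 10⁻³⁴ J·s) = 8.422e+15 Hz

This energy equals the ionization energy from the n = 5 state of O⁷⁺.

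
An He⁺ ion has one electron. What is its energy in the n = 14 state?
-0.277667 eV

For hydrogen-like ions, the energy levels scale with Z²:
E_n = -13.6057 Z² / n² eV

For He⁺ (Z = 2) at n = 14:
E_14 = -13.6057 × 2² / 14²
E_14 = -13.6057 × 4 / 196
E_14 = -54.4228 / 196
E_14 = -0.277667 eV

The energy is 4 times more negative than hydrogen at the same n due to the stronger nuclear charge.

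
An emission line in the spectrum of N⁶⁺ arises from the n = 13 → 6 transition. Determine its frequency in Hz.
3.524e+15 Hz

First, find the transition energy:
E_13 = -13.6057 × 7² / 13² = -3.94485 eV
E_6 = -13.6057 × 7² / 6² = -18.51887 eV
|ΔE| = |E_6 - E_13| = 14.57402 eV

Convert to Joules: E = 14.57402 eV × (1.602177 × 10⁻¹⁹ J/eV) = 2.33502e-18 J

Using E = hf:
f = E/h = 2.33502e-18 J / (6.62607 × 10⁻³⁴ J·s)
f = 3.524e+15 Hz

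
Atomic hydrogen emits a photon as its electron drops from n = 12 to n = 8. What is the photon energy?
0.118105 eV

The energy levels are E_n = -13.6057 eV / n².

Energy at n = 12: E_12 = -13.6057 / 12² = -0.094484028 eV
Energy at n = 8: E_8 = -13.6057 / 8² = -0.212589063 eV

For emission (electron falling to lower state), the photon energy is:
E_photon = E_12 - E_8 = |-0.094484028 - (-0.212589063)|
E_photon = 0.118105 eV

This energy is carried away by the emitted photon.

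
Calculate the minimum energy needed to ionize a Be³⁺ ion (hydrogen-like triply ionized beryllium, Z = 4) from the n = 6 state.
6.047 eV

The ionization energy is the energy needed to remove the electron completely (n → ∞).

For a hydrogen-like ion with Z = 4, E_n = -13.6057 Z² / n² eV.

At n = 6: E_6 = -13.6057 × 4² / 6² = -6.046978 eV
At n = ∞: E_∞ = 0 eV

Ionization energy = E_∞ - E_6 = 0 - (-6.046978) = 6.046978 eV
Ionization energy ≈ 6.047 eV

This is also called the binding energy of the electron in state n = 6.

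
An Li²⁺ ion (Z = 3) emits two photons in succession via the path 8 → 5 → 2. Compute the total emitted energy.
28.69952 eV

The energy levels of Li²⁺ are E_n = -13.6057 × 3² / n² eV.

First transition (8 → 5):
ΔE₁ = |E_5 - E_8|
ΔE₁ = |-4.89805200000 - (-1.91330156250)| = 2.98475044 eV

Second transition (5 → 2):
ΔE₂ = |E_2 - E_5|
ΔE₂ = |-30.61282500000 - (-4.89805200000)| = 25.71477300 eV

Total energy released:
E_total = ΔE₁ + ΔE₂ = 2.98475044 + 25.71477300 = 28.69952 eV

Note: This equals the direct transition 8 → 2: 28.69952 eV ✓
Energy is conserved regardless of the path taken.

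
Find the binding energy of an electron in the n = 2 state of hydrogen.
3.401 eV

The ionization energy is the energy needed to remove the electron completely (n → ∞).

For hydrogen, E_n = -13.6057 eV / n².

At n = 2: E_2 = -13.6057 / 2² = -3.401425 eV
At n = ∞: E_∞ = 0 eV

Ionization energy = E_∞ - E_2 = 0 - (-3.401425) = 3.401425 eV
Ionization energy ≈ 3.401 eV

This is also called the binding energy of the electron in state n = 2.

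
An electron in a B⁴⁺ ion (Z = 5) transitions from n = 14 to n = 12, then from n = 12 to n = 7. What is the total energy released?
5.206 eV

The energy levels of B⁴⁺ are E_n = -13.6057 × 5² / n² eV.

First transition (14 → 12):
ΔE₁ = |E_12 - E_14|
ΔE₁ = |-2.362100694 - (-1.735420918)| = 0.626680 eV

Second transition (12 → 7):
ΔE₂ = |E_7 - E_12|
ΔE₂ = |-6.941683673 - (-2.362100694)| = 4.579583 eV

Total energy released:
E_total = ΔE₁ + ΔE₂ = 0.626680 + 4.579583 = 5.206 eV

Note: This equals the direct transition 14 → 7: 5.206 eV ✓
Energy is conserved regardless of the path taken.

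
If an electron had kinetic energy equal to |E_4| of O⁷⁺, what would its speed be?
4.38e+06 m/s (or 1.459% of c)

The binding energy at n = 4 for O⁷⁺ is:
E_4 = -13.6057 × 8²/4² = -54.42280 eV
|E_4| = 54.42280 eV

Convert to Joules:
KE = 54.42280 eV × (1.602177 × 10⁻¹⁹ J/eV) = 8.7195e-18 J

Using KE = ½mv²:
v = √(2·KE/m_e)
v = √(2 × 8.7195e-18 J / 9.10938 × 10⁻³¹ kg)
v = 4.38e+06 m/s

This is approximately 1.459% the speed of light.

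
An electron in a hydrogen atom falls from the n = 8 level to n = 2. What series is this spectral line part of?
Balmer series

The spectral series in hydrogen are named based on the final (lower) energy level:
- Lyman series: n_final = 1 (ultraviolet)
- Balmer series: n_final = 2 (visible/near-UV)
- Paschen series: n_final = 3 (infrared)
- Brackett series: n_final = 4 (infrared)
- Pfund series: n_final = 5 (far infrared)

Since this transition ends at n = 2, it belongs to the Balmer series.

For reference, this 8 → 2 line has photon energy
ΔE = 13.6057 eV × (1/2² - 1/8²) = 3.1888359 eV,
corresponding to wavelength λ = hc/ΔE = 1239.84 eV·nm / 3.1888359 eV = 388.806 nm in the visible/near-UV region.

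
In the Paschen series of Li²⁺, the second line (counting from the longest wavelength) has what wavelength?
142.385 nm

The lines of a series are numbered from the longest wavelength (smallest ΔE) outward; the second line is the transition from n = n_f + 2 to n_f.
The Paschen series has all transitions ending at n_f = 3.

For Li²⁺ (Z = 3), the second line (β-line) is the jump from n = 5 to n = 3:
E_5 = -13.6057 × 3² / 5² = -4.8980520 eV
E_3 = -13.6057 × 3² / 3² = -13.6057000 eV
ΔE = E_5 - E_3 = 8.7076480 eV

λ = hc/E = 1239.84 eV·nm / 8.7076480 eV
λ = 142.385 nm

This is the β-line of the Paschen series in Li²⁺.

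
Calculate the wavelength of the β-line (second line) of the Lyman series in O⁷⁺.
1.6018 nm

The lines of a series are numbered from the longest wavelength (smallest ΔE) outward; the second line is the transition from n = n_f + 2 to n_f.
The Lyman series has all transitions ending at n_f = 1.

For O⁷⁺ (Z = 8), the second line (β-line) is the jump from n = 3 to n = 1:
E_3 = -13.6057 × 8² / 3² = -96.751644 eV
E_1 = -13.6057 × 8² / 1² = -870.764800 eV
ΔE = E_3 - E_1 = 774.013156 eV

λ = hc/E = 1239.84 eV·nm / 774.013156 eV
λ = 1.6018 nm

This is the β-line of the Lyman series in O⁷⁺.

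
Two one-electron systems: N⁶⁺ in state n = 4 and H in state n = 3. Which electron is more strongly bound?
N⁶⁺ at n = 4 (E = -41.67 eV)

Using E_n = -13.6057 Z² / n² eV:

N⁶⁺ (Z = 7) at n = 4:
E = -13.6057 × 7² / 4² = -13.6057 × 49 / 16 = -41.66746 eV

H (Z = 1) at n = 3:
E = -13.6057 × 1² / 3² = -13.6057 × 1 / 9 = -1.51174 eV

Since -41.66746 eV < -1.51174 eV,
N⁶⁺ at n = 4 is more tightly bound (requires more energy to ionize).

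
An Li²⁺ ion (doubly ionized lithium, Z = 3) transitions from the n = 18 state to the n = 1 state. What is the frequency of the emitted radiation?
2.952e+16 Hz

First, find the transition energy:
E_18 = -13.6057 × 3² / 18² = -0.377936 eV
E_1 = -13.6057 × 3² / 1² = -122.451300 eV
|ΔE| = |E_1 - E_18| = 122.073364 eV

Convert to Joules: E = 122.073364 eV × (1.602177 × 10⁻¹⁹ J/eV) = 1.95583e-17 J

Using E = hf:
f = E/h = 1.95583e-17 J / (6.62607 × 10⁻³⁴ J·s)
f = 2.952e+16 Hz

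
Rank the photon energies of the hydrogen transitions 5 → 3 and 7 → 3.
7 → 3

Calculate the energy for each transition:

Transition 5 → 3:
ΔE₁ = |E_3 - E_5| = |-13.6057/3² - (-13.6057/5²)|
ΔE₁ = |-1.511744444444 - (-0.544228000000)| = 0.967516444 eV

Transition 7 → 3:
ΔE₂ = |E_3 - E_7| = |-13.6057/3² - (-13.6057/7²)|
ΔE₂ = |-1.511744444444 - (-0.277667346939)| = 1.234077098 eV

Since 1.234077098 eV > 0.967516444 eV, the transition 7 → 3 emits the more energetic photon.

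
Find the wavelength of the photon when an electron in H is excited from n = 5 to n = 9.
3295.20 nm

First, find the transition energy using E_n = -13.6057 / n² eV:
E_5 = -13.6057 / 5² = -0.54422800 eV
E_9 = -13.6057 / 9² = -0.16797160 eV

Photon energy: |ΔE| = |E_9 - E_5| = 0.37625640 eV

Convert to wavelength using E = hc/λ with hc = 1239.84 eV·nm:
λ = hc/E = 1239.84 eV·nm / 0.37625640 eV
λ = 3295.20 nm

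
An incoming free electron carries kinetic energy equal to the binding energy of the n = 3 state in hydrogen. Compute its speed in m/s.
7.29231e+05 m/s (or 0.2432% of c)

The binding energy at n = 3 for hydrogen is:
E_3 = -13.6057/3² = -1.51174444 eV
|E_3| = 1.51174444 eV

Convert to Joules:
KE = 1.51174444 eV × (1.602177 × 10⁻¹⁹ J/eV) = 2.4220822e-19 J

Using KE = ½mv²:
v = √(2·KE/m_e)
v = √(2 × 2.4220822e-19 J / 9.10938 × 10⁻³¹ kg)
v = 7.29231e+05 m/s

This is approximately 0.2432% the speed of light.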